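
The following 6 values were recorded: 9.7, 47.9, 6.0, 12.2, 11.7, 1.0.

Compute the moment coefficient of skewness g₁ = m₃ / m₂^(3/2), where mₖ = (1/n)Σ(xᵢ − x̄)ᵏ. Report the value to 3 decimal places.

x̄ = (9.7 + 47.9 + 6.0 + 12.2 + 11.7 + 1.0) / 6 = 14.7500
deviations (xᵢ − x̄): -5.0500, 33.1500, -8.7500, -2.5500, -3.0500, -13.7500
Σ(xᵢ − x̄)² = 1405.8550 ⇒ m₂ = 1405.8550/6 = 234.30917
Σ(xᵢ − x̄)³ = 32986.0080 ⇒ m₃ = 32986.0080/6 = 5497.66800
m₂^(3/2) = 234.30917^(1.5) = 3586.60805
g₁ = m₃ / m₂^(3/2) = 5497.66800 / 3586.60805 ≈ 1.533

1.533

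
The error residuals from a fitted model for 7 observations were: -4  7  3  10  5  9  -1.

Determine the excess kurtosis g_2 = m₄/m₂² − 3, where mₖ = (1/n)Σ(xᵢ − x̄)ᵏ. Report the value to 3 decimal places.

x̄ = 4.1429
Σ(xᵢ − x̄)² = 160.8571 ⇒ m₂ = 22.97959
Σ(xᵢ − x̄)⁴ = 6898.4198 ⇒ m₄ = 985.48855
m₂² = 528.06164
g_2 = m₄/m₂² − 3 = 1.86624 − 3 ≈ -1.134

-1.134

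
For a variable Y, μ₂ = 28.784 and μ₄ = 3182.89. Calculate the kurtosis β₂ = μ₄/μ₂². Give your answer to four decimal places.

3.8417

μ₂² = 28.784² = 828.51866
μ₄/μ₂² = 3182.89 / 828.51866 = 3.84166
β₂ ≈ 3.8417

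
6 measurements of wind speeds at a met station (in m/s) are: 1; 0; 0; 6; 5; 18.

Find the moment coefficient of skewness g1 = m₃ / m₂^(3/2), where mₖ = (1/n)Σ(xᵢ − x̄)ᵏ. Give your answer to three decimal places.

1.273

x̄ = (1 + 0 + 0 + 6 + 5 + 18) / 6 = 5.0000
deviations (xᵢ − x̄): -4.0000, -5.0000, -5.0000, 1.0000, 0.0000, 13.0000
Σ(xᵢ − x̄)² = 236.0000 ⇒ m₂ = 236.0000/6 = 39.33333
Σ(xᵢ − x̄)³ = 1884.0000 ⇒ m₃ = 1884.0000/6 = 314.00000
m₂^(3/2) = 39.33333^(1.5) = 246.68408
g1 = m₃ / m₂^(3/2) = 314.00000 / 246.68408 ≈ 1.273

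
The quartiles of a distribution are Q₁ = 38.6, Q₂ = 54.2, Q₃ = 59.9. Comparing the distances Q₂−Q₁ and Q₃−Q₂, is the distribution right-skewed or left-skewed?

left-skewed

Q₂ − Q₁ = 15.6;  Q₃ − Q₂ = 5.7
Q₂ − Q₁ > Q₃ − Q₂ ⇒ the lower half is more spread out ⇒ left-skewed.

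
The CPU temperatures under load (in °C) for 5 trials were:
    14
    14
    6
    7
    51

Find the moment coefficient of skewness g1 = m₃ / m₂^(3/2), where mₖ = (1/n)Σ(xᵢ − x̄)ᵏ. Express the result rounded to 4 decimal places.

1.3483

x̄ = (14 + 14 + 6 + 7 + 51) / 5 = 18.4000
deviations (xᵢ − x̄): -4.4000, -4.4000, -12.4000, -11.4000, 32.6000
Σ(xᵢ − x̄)² = 1385.2000 ⇒ m₂ = 1385.2000/5 = 277.04000
Σ(xᵢ − x̄)³ = 31087.4400 ⇒ m₃ = 31087.4400/5 = 6217.48800
m₂^(3/2) = 277.04000^(1.5) = 4611.19744
g1 = m₃ / m₂^(3/2) = 6217.48800 / 4611.19744 ≈ 1.3483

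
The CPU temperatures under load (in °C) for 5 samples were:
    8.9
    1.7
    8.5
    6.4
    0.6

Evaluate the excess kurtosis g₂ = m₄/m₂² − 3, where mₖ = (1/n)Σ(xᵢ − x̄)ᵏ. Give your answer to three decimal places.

x̄ = 5.2200
Σ(xᵢ − x̄)² = 59.4280 ⇒ m₂ = 11.88560
Σ(xᵢ − x̄)⁴ = 910.1840 ⇒ m₄ = 182.03679
m₂² = 141.26749
g₂ = m₄/m₂² − 3 = 1.28860 − 3 ≈ -1.711

-1.711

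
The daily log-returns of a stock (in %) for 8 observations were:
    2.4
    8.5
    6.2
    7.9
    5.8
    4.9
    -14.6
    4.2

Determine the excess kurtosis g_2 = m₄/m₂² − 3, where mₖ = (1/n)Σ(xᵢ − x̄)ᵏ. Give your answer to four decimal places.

2.3869

x̄ = 3.1625
Σ(xᵢ − x̄)² = 387.2988 ⇒ m₂ = 48.41234
Σ(xᵢ − x̄)⁴ = 101003.7677 ⇒ m₄ = 12625.47097
m₂² = 2343.75503
g_2 = m₄/m₂² − 3 = 5.38686 − 3 ≈ 2.3869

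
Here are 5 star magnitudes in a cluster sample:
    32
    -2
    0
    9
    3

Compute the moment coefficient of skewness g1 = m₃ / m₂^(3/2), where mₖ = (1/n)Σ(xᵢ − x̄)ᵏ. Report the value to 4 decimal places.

1.1905

x̄ = (32 - 2 + 0 + 9 + 3) / 5 = 8.4000
deviations (xᵢ − x̄): 23.6000, -10.4000, -8.4000, 0.6000, -5.4000
Σ(xᵢ − x̄)² = 765.2000 ⇒ m₂ = 765.2000/5 = 153.04000
Σ(xᵢ − x̄)³ = 11269.4400 ⇒ m₃ = 11269.4400/5 = 2253.88800
m₂^(3/2) = 153.04000^(1.5) = 1893.24769
g1 = m₃ / m₂^(3/2) = 2253.88800 / 1893.24769 ≈ 1.1905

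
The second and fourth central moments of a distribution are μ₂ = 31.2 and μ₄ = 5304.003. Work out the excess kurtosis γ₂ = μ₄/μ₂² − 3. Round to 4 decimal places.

2.4487

μ₂² = 31.2² = 973.44000
μ₄/μ₂² = 5304.003 / 973.44000 = 5.44872
γ₂ = 5.44872 − 3 ≈ 2.4487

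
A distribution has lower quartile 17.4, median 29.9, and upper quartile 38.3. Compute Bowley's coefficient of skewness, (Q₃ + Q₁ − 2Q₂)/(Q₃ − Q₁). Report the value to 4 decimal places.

-0.1962

numerator: Q₃ + Q₁ − 2Q₂ = 38.3 + 17.4 − 2×29.9 = -4.1000
denominator: Q₃ − Q₁ = 38.3 − 17.4 = 20.9000
Bowley skewness = -4.1000 / 20.9000 ≈ -0.1962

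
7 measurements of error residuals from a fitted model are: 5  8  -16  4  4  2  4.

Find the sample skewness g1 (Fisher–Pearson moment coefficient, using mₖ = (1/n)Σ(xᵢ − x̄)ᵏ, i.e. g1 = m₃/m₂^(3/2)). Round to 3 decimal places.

-1.815

x̄ = (5 + 8 - 16 + 4 + 4 + 2 + 4) / 7 = 1.5714
deviations (xᵢ − x̄): 3.4286, 6.4286, -17.5714, 2.4286, 2.4286, 0.4286, 2.4286
Σ(xᵢ − x̄)² = 379.7143 ⇒ m₂ = 379.7143/7 = 54.24490
Σ(xᵢ − x̄)³ = -5076.2449 ⇒ m₃ = -5076.2449/7 = -725.17784
m₂^(3/2) = 54.24490^(1.5) = 399.51983
g1 = m₃ / m₂^(3/2) = -725.17784 / 399.51983 ≈ -1.815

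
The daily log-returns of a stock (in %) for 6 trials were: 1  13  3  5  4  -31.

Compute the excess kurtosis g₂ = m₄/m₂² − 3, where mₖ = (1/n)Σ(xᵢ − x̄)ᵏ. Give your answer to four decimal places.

0.7548

x̄ = -0.8333
Σ(xᵢ − x̄)² = 1176.8333 ⇒ m₂ = 196.13889
Σ(xᵢ − x̄)⁴ = 866700.4861 ⇒ m₄ = 144450.08102
m₂² = 38470.46373
g₂ = m₄/m₂² − 3 = 3.75483 − 3 ≈ 0.7548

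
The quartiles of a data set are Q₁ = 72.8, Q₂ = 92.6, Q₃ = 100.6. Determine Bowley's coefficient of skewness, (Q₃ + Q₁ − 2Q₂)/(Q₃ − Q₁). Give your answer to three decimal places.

-0.424

numerator: Q₃ + Q₁ − 2Q₂ = 100.6 + 72.8 − 2×92.6 = -11.8000
denominator: Q₃ − Q₁ = 100.6 − 72.8 = 27.8000
Bowley skewness = -11.8000 / 27.8000 ≈ -0.424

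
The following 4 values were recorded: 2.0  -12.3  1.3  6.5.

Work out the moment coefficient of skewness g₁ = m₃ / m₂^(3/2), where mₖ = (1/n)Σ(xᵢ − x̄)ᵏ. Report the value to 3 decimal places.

x̄ = (2.0 - 12.3 + 1.3 + 6.5) / 4 = -0.6250
deviations (xᵢ − x̄): 2.6250, -11.6750, 1.9250, 7.1250
Σ(xᵢ − x̄)² = 197.6675 ⇒ m₂ = 197.6675/4 = 49.41688
Σ(xᵢ − x̄)³ = -1204.4419 ⇒ m₃ = -1204.4419/4 = -301.11047
m₂^(3/2) = 49.41688^(1.5) = 347.38648
g₁ = m₃ / m₂^(3/2) = -301.11047 / 347.38648 ≈ -0.867

-0.867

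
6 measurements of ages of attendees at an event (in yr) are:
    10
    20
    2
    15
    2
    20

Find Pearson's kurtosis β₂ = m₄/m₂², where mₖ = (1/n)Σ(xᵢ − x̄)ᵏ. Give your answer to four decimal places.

x̄ = 11.5000
Σ(xᵢ − x̄)² = 339.5000 ⇒ m₂ = 56.58333
Σ(xᵢ − x̄)⁴ = 26885.3750 ⇒ m₄ = 4480.89583
m₂² = 3201.67361
β₂ = m₄/m₂² = 4480.89583 / 3201.67361 ≈ 1.3995

1.3995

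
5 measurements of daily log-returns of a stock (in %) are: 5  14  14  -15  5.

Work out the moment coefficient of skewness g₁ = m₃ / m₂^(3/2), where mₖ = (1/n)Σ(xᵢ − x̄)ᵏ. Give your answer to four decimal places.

x̄ = (5 + 14 + 14 - 15 + 5) / 5 = 4.6000
deviations (xᵢ − x̄): 0.4000, 9.4000, 9.4000, -19.6000, 0.4000
Σ(xᵢ − x̄)² = 561.2000 ⇒ m₂ = 561.2000/5 = 112.24000
Σ(xᵢ − x̄)³ = -5868.2400 ⇒ m₃ = -5868.2400/5 = -1173.64800
m₂^(3/2) = 112.24000^(1.5) = 1189.10851
g₁ = m₃ / m₂^(3/2) = -1173.64800 / 1189.10851 ≈ -0.9870

-0.9870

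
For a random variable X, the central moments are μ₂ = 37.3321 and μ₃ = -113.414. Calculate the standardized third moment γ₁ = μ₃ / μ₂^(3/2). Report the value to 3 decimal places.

σ = √μ₂ = √37.3321 = 6.11000
σ³ = μ₂^(3/2) = 228.09913
γ₁ = μ₃/σ³ = -113.414 / 228.09913 ≈ -0.497

-0.497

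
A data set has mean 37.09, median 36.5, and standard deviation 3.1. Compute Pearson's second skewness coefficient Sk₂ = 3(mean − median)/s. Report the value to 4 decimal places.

0.5710

Sk₂ = 3(37.09 − 36.5) / 3.1 = 3 × 0.5900 / 3.1
    = 1.7700 / 3.1 ≈ 0.5710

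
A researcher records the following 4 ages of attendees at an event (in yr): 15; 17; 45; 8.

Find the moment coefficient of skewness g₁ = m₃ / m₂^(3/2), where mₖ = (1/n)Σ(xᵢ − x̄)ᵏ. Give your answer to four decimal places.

0.9559

x̄ = (15 + 17 + 45 + 8) / 4 = 21.2500
deviations (xᵢ − x̄): -6.2500, -4.2500, 23.7500, -13.2500
Σ(xᵢ − x̄)² = 796.7500 ⇒ m₂ = 796.7500/4 = 199.18750
Σ(xᵢ − x̄)³ = 10749.3750 ⇒ m₃ = 10749.3750/4 = 2687.34375
m₂^(3/2) = 199.18750^(1.5) = 2811.20891
g₁ = m₃ / m₂^(3/2) = 2687.34375 / 2811.20891 ≈ 0.9559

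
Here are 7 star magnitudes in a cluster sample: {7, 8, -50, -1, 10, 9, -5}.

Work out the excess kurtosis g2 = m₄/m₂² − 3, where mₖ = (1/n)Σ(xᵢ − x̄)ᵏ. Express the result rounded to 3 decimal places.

1.531

x̄ = -3.1429
Σ(xᵢ − x̄)² = 2750.8571 ⇒ m₂ = 392.97959
Σ(xᵢ − x̄)⁴ = 4898235.2770 ⇒ m₄ = 699747.89671
m₂² = 154432.95960
g2 = m₄/m₂² − 3 = 4.53108 − 3 ≈ 1.531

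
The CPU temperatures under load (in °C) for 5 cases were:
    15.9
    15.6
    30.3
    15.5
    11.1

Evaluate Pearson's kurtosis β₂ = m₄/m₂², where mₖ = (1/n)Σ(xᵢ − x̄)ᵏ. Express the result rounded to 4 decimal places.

2.9573

x̄ = 17.6800
Σ(xᵢ − x̄)² = 214.8080 ⇒ m₂ = 42.96160
Σ(xᵢ − x̄)⁴ = 27291.0692 ⇒ m₄ = 5458.21383
m₂² = 1845.69907
β₂ = m₄/m₂² = 5458.21383 / 1845.69907 ≈ 2.9573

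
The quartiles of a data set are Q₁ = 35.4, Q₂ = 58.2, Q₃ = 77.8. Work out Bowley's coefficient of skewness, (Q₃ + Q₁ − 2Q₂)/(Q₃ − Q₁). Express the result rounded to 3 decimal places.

-0.075

numerator: Q₃ + Q₁ − 2Q₂ = 77.8 + 35.4 − 2×58.2 = -3.2000
denominator: Q₃ − Q₁ = 77.8 − 35.4 = 42.4000
Bowley skewness = -3.2000 / 42.4000 ≈ -0.075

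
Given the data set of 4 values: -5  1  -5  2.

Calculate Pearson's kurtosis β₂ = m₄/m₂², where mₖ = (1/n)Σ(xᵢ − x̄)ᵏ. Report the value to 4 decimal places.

1.0464

x̄ = -1.7500
Σ(xᵢ − x̄)² = 42.7500 ⇒ m₂ = 10.68750
Σ(xᵢ − x̄)⁴ = 478.0781 ⇒ m₄ = 119.51953
m₂² = 114.22266
β₂ = m₄/m₂² = 119.51953 / 114.22266 ≈ 1.0464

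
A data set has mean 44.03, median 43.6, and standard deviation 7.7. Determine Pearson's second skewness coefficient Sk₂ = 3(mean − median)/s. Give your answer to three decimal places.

Sk₂ = 3(44.03 − 43.6) / 7.7 = 3 × 0.4300 / 7.7
    = 1.2900 / 7.7 ≈ 0.168

0.168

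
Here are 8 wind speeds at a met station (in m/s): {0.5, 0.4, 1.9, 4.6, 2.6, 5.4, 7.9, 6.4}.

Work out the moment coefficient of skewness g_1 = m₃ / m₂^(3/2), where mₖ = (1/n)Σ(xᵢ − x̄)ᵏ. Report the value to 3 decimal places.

0.152

x̄ = (0.5 + 0.4 + 1.9 + 4.6 + 2.6 + 5.4 + 7.9 + 6.4) / 8 = 3.7125
deviations (xᵢ − x̄): -3.2125, -3.3125, -1.8125, 0.8875, -1.1125, 1.6875, 4.1875, 2.6875
Σ(xᵢ − x̄)² = 54.2088 ⇒ m₂ = 54.2088/8 = 6.77609
Σ(xᵢ − x̄)³ = 21.5122 ⇒ m₃ = 21.5122/8 = 2.68902
m₂^(3/2) = 6.77609^(1.5) = 17.63880
g_1 = m₃ / m₂^(3/2) = 2.68902 / 17.63880 ≈ 0.152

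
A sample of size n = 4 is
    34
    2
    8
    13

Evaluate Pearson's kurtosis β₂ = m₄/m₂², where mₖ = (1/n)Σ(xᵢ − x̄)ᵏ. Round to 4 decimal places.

2.0897

x̄ = 14.2500
Σ(xᵢ − x̄)² = 580.7500 ⇒ m₂ = 145.18750
Σ(xᵢ − x̄)⁴ = 176195.8281 ⇒ m₄ = 44048.95703
m₂² = 21079.41016
β₂ = m₄/m₂² = 44048.95703 / 21079.41016 ≈ 2.0897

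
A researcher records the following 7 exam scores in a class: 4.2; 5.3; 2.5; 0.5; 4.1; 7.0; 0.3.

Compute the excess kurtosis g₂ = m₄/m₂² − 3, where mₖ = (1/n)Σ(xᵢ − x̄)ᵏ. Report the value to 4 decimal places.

-1.1877

x̄ = 3.4143
Σ(xᵢ − x̄)² = 36.5286 ⇒ m₂ = 5.21837
Σ(xᵢ − x̄)⁴ = 345.4552 ⇒ m₄ = 49.35075
m₂² = 27.23136
g₂ = m₄/m₂² − 3 = 1.81228 − 3 ≈ -1.1877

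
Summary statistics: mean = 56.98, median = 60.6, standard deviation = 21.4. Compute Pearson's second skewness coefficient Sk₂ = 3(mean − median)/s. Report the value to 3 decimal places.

-0.507

Sk₂ = 3(56.98 − 60.6) / 21.4 = 3 × -3.6200 / 21.4
    = -10.8600 / 21.4 ≈ -0.507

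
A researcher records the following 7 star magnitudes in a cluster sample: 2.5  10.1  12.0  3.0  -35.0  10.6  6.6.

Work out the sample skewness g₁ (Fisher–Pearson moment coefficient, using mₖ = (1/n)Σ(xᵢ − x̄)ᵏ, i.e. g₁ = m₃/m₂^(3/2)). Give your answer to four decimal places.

-1.8300

x̄ = (2.5 + 10.1 + 12.0 + 3.0 - 35.0 + 10.6 + 6.6) / 7 = 1.4000
deviations (xᵢ − x̄): 1.1000, 8.7000, 10.6000, 1.6000, -36.4000, 9.2000, 5.2000
Σ(xᵢ − x̄)² = 1628.4600 ⇒ m₂ = 1628.4600/7 = 232.63714
Σ(xᵢ − x̄)³ = -45454.3020 ⇒ m₃ = -45454.3020/7 = -6493.47171
m₂^(3/2) = 232.63714^(1.5) = 3548.28572
g₁ = m₃ / m₂^(3/2) = -6493.47171 / 3548.28572 ≈ -1.8300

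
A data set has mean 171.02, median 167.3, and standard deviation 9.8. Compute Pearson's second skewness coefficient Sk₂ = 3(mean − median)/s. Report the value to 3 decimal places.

Sk₂ = 3(171.02 − 167.3) / 9.8 = 3 × 3.7200 / 9.8
    = 11.1600 / 9.8 ≈ 1.139

1.139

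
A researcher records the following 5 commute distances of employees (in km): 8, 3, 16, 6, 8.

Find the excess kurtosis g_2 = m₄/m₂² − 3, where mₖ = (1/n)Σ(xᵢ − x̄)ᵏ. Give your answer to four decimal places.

-0.4128

x̄ = 8.2000
Σ(xᵢ − x̄)² = 92.8000 ⇒ m₂ = 18.56000
Σ(xᵢ − x̄)⁴ = 4456.0960 ⇒ m₄ = 891.21920
m₂² = 344.47360
g_2 = m₄/m₂² − 3 = 2.58719 − 3 ≈ -0.4128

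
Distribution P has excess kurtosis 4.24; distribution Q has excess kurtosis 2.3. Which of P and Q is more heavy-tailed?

P

Higher excess kurtosis ⇒ heavier tails relative to the normal distribution.
4.24 vs 2.3: the larger is 4.24, so P has heavier tails.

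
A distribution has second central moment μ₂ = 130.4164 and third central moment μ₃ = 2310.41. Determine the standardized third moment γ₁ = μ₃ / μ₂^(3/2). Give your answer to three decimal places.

1.551

σ = √μ₂ = √130.4164 = 11.42000
σ³ = μ₂^(3/2) = 1489.35529
γ₁ = μ₃/σ³ = 2310.41 / 1489.35529 ≈ 1.551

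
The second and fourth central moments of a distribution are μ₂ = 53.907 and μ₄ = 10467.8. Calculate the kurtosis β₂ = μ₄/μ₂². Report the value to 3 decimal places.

3.602

μ₂² = 53.907² = 2905.96465
μ₄/μ₂² = 10467.8 / 2905.96465 = 3.60218
β₂ ≈ 3.602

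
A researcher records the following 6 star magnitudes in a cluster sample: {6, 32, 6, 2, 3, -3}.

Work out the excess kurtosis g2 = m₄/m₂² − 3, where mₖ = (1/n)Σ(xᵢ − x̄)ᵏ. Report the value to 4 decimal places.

0.7395

x̄ = 7.6667
Σ(xᵢ − x̄)² = 765.3333 ⇒ m₂ = 127.55556
Σ(xᵢ − x̄)⁴ = 365061.7778 ⇒ m₄ = 60843.62963
m₂² = 16270.41975
g2 = m₄/m₂² − 3 = 3.73952 − 3 ≈ 0.7395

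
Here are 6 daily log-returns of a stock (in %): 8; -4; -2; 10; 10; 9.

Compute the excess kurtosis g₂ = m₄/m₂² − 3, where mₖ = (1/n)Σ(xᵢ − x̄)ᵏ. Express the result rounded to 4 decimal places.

x̄ = 5.1667
Σ(xᵢ − x̄)² = 204.8333 ⇒ m₂ = 34.13889
Σ(xᵢ − x̄)⁴ = 11070.4861 ⇒ m₄ = 1845.08102
m₂² = 1165.46373
g₂ = m₄/m₂² − 3 = 1.58313 − 3 ≈ -1.4169

-1.4169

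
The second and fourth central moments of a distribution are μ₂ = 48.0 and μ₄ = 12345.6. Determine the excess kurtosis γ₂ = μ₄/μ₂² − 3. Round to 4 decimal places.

2.3583

μ₂² = 48.0² = 2304.00000
μ₄/μ₂² = 12345.6 / 2304.00000 = 5.35833
γ₂ = 5.35833 − 3 ≈ 2.3583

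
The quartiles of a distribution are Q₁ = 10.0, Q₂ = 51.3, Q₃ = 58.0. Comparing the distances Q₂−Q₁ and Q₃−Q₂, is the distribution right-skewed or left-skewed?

Q₂ − Q₁ = 41.3;  Q₃ − Q₂ = 6.7
Q₂ − Q₁ > Q₃ − Q₂ ⇒ the lower half is more spread out ⇒ left-skewed.

left-skewed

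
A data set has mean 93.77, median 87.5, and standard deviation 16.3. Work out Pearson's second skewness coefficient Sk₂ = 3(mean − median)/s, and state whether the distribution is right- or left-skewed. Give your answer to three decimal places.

1.154, right-skewed

Sk₂ = 3(93.77 − 87.5) / 16.3 = 3 × 6.2700 / 16.3
    = 18.8100 / 16.3 ≈ 1.154
Sk₂ > 0 ⇒ mean > median ⇒ right-skewed (positive skew).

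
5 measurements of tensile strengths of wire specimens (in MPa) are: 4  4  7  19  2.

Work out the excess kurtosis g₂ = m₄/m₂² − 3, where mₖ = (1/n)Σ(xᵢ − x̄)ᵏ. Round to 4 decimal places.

-0.0871

x̄ = 7.2000
Σ(xᵢ − x̄)² = 186.8000 ⇒ m₂ = 37.36000
Σ(xᵢ − x̄)⁴ = 20328.6560 ⇒ m₄ = 4065.73120
m₂² = 1395.76960
g₂ = m₄/m₂² − 3 = 2.91290 − 3 ≈ -0.0871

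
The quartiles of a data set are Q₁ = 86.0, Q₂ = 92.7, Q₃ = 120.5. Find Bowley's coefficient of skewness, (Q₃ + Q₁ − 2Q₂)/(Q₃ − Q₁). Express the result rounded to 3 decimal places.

numerator: Q₃ + Q₁ − 2Q₂ = 120.5 + 86.0 − 2×92.7 = 21.1000
denominator: Q₃ − Q₁ = 120.5 − 86.0 = 34.5000
Bowley skewness = 21.1000 / 34.5000 ≈ 0.612

0.612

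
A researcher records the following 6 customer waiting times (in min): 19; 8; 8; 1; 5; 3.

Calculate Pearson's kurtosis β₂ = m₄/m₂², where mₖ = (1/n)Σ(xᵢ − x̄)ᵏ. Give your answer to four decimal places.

3.0370

x̄ = 7.3333
Σ(xᵢ − x̄)² = 201.3333 ⇒ m₂ = 33.55556
Σ(xᵢ − x̄)⁴ = 20517.7778 ⇒ m₄ = 3419.62963
m₂² = 1125.97531
β₂ = m₄/m₂² = 3419.62963 / 1125.97531 ≈ 3.0370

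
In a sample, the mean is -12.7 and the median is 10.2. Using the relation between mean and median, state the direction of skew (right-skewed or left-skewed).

mean − median = -12.7 − 10.2 = -22.9
mean < median ⇒ the longer tail is on the left ⇒ left-skewed (negatively skewed).

left-skewed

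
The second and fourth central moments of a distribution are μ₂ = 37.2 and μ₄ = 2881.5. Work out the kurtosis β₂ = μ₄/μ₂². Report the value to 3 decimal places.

2.082

μ₂² = 37.2² = 1383.84000
μ₄/μ₂² = 2881.5 / 1383.84000 = 2.08225
β₂ ≈ 2.082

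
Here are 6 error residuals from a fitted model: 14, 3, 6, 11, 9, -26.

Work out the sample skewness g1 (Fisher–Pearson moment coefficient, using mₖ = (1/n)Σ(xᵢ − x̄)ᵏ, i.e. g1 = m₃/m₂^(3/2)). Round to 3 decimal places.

x̄ = (14 + 3 + 6 + 11 + 9 - 26) / 6 = 2.8333
deviations (xᵢ − x̄): 11.1667, 0.1667, 3.1667, 8.1667, 6.1667, -28.8333
Σ(xᵢ − x̄)² = 1070.8333 ⇒ m₂ = 1070.8333/6 = 178.47222
Σ(xᵢ − x̄)³ = -21767.5556 ⇒ m₃ = -21767.5556/6 = -3627.92593
m₂^(3/2) = 178.47222^(1.5) = 2384.27281
g1 = m₃ / m₂^(3/2) = -3627.92593 / 2384.27281 ≈ -1.522

-1.522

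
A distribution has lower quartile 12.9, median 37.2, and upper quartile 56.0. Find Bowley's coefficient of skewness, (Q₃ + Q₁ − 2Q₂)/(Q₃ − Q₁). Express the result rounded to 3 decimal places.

numerator: Q₃ + Q₁ − 2Q₂ = 56.0 + 12.9 − 2×37.2 = -5.5000
denominator: Q₃ − Q₁ = 56.0 − 12.9 = 43.1000
Bowley skewness = -5.5000 / 43.1000 ≈ -0.128

-0.128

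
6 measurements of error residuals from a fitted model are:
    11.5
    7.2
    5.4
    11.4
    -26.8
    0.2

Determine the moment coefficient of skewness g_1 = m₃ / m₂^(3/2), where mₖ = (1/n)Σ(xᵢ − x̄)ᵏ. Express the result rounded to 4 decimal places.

x̄ = (11.5 + 7.2 + 5.4 + 11.4 - 26.8 + 0.2) / 6 = 1.4833
deviations (xᵢ − x̄): 10.0167, 5.7167, 3.9167, 9.9167, -28.2833, -1.2833
Σ(xᵢ − x̄)² = 1048.2883 ⇒ m₂ = 1048.2883/6 = 174.71472
Σ(xᵢ − x̄)³ = -20400.1586 ⇒ m₃ = -20400.1586/6 = -3400.02643
m₂^(3/2) = 174.71472^(1.5) = 2309.37390
g_1 = m₃ / m₂^(3/2) = -3400.02643 / 2309.37390 ≈ -1.4723

-1.4723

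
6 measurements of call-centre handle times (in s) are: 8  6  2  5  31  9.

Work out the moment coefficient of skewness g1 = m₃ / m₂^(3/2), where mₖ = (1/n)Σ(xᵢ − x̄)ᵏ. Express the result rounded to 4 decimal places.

1.5680

x̄ = (8 + 6 + 2 + 5 + 31 + 9) / 6 = 10.1667
deviations (xᵢ − x̄): -2.1667, -4.1667, -8.1667, -5.1667, 20.8333, -1.1667
Σ(xᵢ − x̄)² = 550.8333 ⇒ m₂ = 550.8333/6 = 91.80556
Σ(xᵢ − x̄)³ = 8275.5556 ⇒ m₃ = 8275.5556/6 = 1379.25926
m₂^(3/2) = 91.80556^(1.5) = 879.63691
g1 = m₃ / m₂^(3/2) = 1379.25926 / 879.63691 ≈ 1.5680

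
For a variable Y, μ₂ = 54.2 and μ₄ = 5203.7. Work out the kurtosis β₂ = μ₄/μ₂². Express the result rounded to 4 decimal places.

μ₂² = 54.2² = 2937.64000
μ₄/μ₂² = 5203.7 / 2937.64000 = 1.77139
β₂ ≈ 1.7714

1.7714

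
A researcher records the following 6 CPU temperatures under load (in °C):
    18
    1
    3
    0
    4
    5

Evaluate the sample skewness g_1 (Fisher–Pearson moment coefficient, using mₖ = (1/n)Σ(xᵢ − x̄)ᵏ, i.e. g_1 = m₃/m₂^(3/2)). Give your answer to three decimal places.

1.471

x̄ = (18 + 1 + 3 + 0 + 4 + 5) / 6 = 5.1667
deviations (xᵢ − x̄): 12.8333, -4.1667, -2.1667, -5.1667, -1.1667, -0.1667
Σ(xᵢ − x̄)² = 214.8333 ⇒ m₂ = 214.8333/6 = 35.80556
Σ(xᵢ − x̄)³ = 1891.5556 ⇒ m₃ = 1891.5556/6 = 315.25926
m₂^(3/2) = 35.80556^(1.5) = 214.25237
g_1 = m₃ / m₂^(3/2) = 315.25926 / 214.25237 ≈ 1.471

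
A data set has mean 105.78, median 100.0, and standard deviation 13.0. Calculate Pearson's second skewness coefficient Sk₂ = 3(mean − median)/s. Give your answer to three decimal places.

1.334

Sk₂ = 3(105.78 − 100.0) / 13.0 = 3 × 5.7800 / 13.0
    = 17.3400 / 13.0 ≈ 1.334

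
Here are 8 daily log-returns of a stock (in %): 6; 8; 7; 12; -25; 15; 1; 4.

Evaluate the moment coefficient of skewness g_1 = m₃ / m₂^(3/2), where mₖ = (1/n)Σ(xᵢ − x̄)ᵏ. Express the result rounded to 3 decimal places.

-1.706

x̄ = (6 + 8 + 7 + 12 - 25 + 15 + 1 + 4) / 8 = 3.5000
deviations (xᵢ − x̄): 2.5000, 4.5000, 3.5000, 8.5000, -28.5000, 11.5000, -2.5000, 0.5000
Σ(xᵢ − x̄)² = 1062.0000 ⇒ m₂ = 1062.0000/8 = 132.75000
Σ(xᵢ − x̄)³ = -20880.0000 ⇒ m₃ = -20880.0000/8 = -2610.00000
m₂^(3/2) = 132.75000^(1.5) = 1529.50815
g_1 = m₃ / m₂^(3/2) = -2610.00000 / 1529.50815 ≈ -1.706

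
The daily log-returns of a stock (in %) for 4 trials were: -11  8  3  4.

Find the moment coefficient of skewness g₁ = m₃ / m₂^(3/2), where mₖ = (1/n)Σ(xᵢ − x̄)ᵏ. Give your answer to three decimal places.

-0.913

x̄ = (-11 + 8 + 3 + 4) / 4 = 1.0000
deviations (xᵢ − x̄): -12.0000, 7.0000, 2.0000, 3.0000
Σ(xᵢ − x̄)² = 206.0000 ⇒ m₂ = 206.0000/4 = 51.50000
Σ(xᵢ − x̄)³ = -1350.0000 ⇒ m₃ = -1350.0000/4 = -337.50000
m₂^(3/2) = 51.50000^(1.5) = 369.58203
g₁ = m₃ / m₂^(3/2) = -337.50000 / 369.58203 ≈ -0.913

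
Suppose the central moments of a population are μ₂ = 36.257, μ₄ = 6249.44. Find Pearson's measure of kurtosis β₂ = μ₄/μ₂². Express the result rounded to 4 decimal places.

4.7540

μ₂² = 36.257² = 1314.57005
μ₄/μ₂² = 6249.44 / 1314.57005 = 4.75398
β₂ ≈ 4.7540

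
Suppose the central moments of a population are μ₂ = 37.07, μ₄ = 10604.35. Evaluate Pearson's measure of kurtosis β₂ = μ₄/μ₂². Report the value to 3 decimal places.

7.717

μ₂² = 37.07² = 1374.18490
μ₄/μ₂² = 10604.35 / 1374.18490 = 7.71683
β₂ ≈ 7.717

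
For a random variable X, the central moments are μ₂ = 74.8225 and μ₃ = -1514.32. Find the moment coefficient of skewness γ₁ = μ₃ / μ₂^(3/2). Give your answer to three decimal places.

σ = √μ₂ = √74.8225 = 8.65000
σ³ = μ₂^(3/2) = 647.21463
γ₁ = μ₃/σ³ = -1514.32 / 647.21463 ≈ -2.340

-2.340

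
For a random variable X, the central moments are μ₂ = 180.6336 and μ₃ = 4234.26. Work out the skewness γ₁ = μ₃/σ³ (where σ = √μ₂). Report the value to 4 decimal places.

σ = √μ₂ = √180.6336 = 13.44000
σ³ = μ₂^(3/2) = 2427.71558
γ₁ = μ₃/σ³ = 4234.26 / 2427.71558 ≈ 1.7441

1.7441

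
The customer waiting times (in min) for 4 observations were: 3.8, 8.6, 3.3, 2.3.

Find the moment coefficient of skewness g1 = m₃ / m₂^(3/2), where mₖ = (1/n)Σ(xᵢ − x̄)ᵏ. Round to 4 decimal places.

x̄ = (3.8 + 8.6 + 3.3 + 2.3) / 4 = 4.5000
deviations (xᵢ − x̄): -0.7000, 4.1000, -1.2000, -2.2000
Σ(xᵢ − x̄)² = 23.5800 ⇒ m₂ = 23.5800/4 = 5.89500
Σ(xᵢ − x̄)³ = 56.2020 ⇒ m₃ = 56.2020/4 = 14.05050
m₂^(3/2) = 5.89500^(1.5) = 14.31284
g1 = m₃ / m₂^(3/2) = 14.05050 / 14.31284 ≈ 0.9817

0.9817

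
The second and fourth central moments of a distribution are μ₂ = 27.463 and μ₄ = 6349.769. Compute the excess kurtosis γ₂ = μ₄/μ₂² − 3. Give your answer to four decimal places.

μ₂² = 27.463² = 754.21637
μ₄/μ₂² = 6349.769 / 754.21637 = 8.41903
γ₂ = 8.41903 − 3 ≈ 5.4190

5.4190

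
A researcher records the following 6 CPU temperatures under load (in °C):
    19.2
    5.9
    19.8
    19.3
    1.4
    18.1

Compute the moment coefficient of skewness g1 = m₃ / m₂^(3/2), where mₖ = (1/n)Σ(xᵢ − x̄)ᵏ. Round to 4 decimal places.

-0.7884

x̄ = (19.2 + 5.9 + 19.8 + 19.3 + 1.4 + 18.1) / 6 = 13.9500
deviations (xᵢ − x̄): 5.2500, -8.0500, 5.8500, 5.3500, -12.5500, 4.1500
Σ(xᵢ − x̄)² = 329.9350 ⇒ m₂ = 329.9350/6 = 54.98917
Σ(xᵢ − x̄)³ = -1928.8080 ⇒ m₃ = -1928.8080/6 = -321.46800
m₂^(3/2) = 54.98917^(1.5) = 407.77041
g1 = m₃ / m₂^(3/2) = -321.46800 / 407.77041 ≈ -0.7884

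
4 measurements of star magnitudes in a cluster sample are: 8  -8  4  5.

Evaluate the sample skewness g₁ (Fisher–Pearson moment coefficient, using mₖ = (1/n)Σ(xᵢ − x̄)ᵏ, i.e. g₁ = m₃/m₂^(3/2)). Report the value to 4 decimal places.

x̄ = (8 - 8 + 4 + 5) / 4 = 2.2500
deviations (xᵢ − x̄): 5.7500, -10.2500, 1.7500, 2.7500
Σ(xᵢ − x̄)² = 148.7500 ⇒ m₂ = 148.7500/4 = 37.18750
Σ(xᵢ − x̄)³ = -860.6250 ⇒ m₃ = -860.6250/4 = -215.15625
m₂^(3/2) = 37.18750^(1.5) = 226.77516
g₁ = m₃ / m₂^(3/2) = -215.15625 / 226.77516 ≈ -0.9488

-0.9488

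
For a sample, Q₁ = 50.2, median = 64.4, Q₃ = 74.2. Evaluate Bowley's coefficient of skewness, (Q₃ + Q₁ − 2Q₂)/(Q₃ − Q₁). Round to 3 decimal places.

-0.183

numerator: Q₃ + Q₁ − 2Q₂ = 74.2 + 50.2 − 2×64.4 = -4.4000
denominator: Q₃ − Q₁ = 74.2 − 50.2 = 24.0000
Bowley skewness = -4.4000 / 24.0000 ≈ -0.183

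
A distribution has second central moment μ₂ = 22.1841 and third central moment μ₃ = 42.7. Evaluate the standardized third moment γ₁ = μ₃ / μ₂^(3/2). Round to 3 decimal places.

0.409

σ = √μ₂ = √22.1841 = 4.71000
σ³ = μ₂^(3/2) = 104.48711
γ₁ = μ₃/σ³ = 42.7 / 104.48711 ≈ 0.409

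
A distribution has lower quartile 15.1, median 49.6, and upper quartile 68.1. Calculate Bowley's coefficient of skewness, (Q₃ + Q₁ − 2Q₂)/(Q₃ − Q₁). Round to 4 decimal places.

-0.3019

numerator: Q₃ + Q₁ − 2Q₂ = 68.1 + 15.1 − 2×49.6 = -16.0000
denominator: Q₃ − Q₁ = 68.1 − 15.1 = 53.0000
Bowley skewness = -16.0000 / 53.0000 ≈ -0.3019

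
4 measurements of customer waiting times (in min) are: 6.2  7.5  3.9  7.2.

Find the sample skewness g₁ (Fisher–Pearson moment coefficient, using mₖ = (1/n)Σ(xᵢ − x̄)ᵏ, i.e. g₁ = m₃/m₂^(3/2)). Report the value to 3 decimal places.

x̄ = (6.2 + 7.5 + 3.9 + 7.2) / 4 = 6.2000
deviations (xᵢ − x̄): 0.0000, 1.3000, -2.3000, 1.0000
Σ(xᵢ − x̄)² = 7.9800 ⇒ m₂ = 7.9800/4 = 1.99500
Σ(xᵢ − x̄)³ = -8.9700 ⇒ m₃ = -8.9700/4 = -2.24250
m₂^(3/2) = 1.99500^(1.5) = 2.81783
g₁ = m₃ / m₂^(3/2) = -2.24250 / 2.81783 ≈ -0.796

-0.796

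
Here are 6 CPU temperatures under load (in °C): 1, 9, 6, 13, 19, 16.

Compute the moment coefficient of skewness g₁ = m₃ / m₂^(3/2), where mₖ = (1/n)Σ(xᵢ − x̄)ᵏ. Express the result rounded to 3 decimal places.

-0.198

x̄ = (1 + 9 + 6 + 13 + 19 + 16) / 6 = 10.6667
deviations (xᵢ − x̄): -9.6667, -1.6667, -4.6667, 2.3333, 8.3333, 5.3333
Σ(xᵢ − x̄)² = 221.3333 ⇒ m₂ = 221.3333/6 = 36.88889
Σ(xᵢ − x̄)³ = -266.4444 ⇒ m₃ = -266.4444/6 = -44.40741
m₂^(3/2) = 36.88889^(1.5) = 224.04918
g₁ = m₃ / m₂^(3/2) = -44.40741 / 224.04918 ≈ -0.198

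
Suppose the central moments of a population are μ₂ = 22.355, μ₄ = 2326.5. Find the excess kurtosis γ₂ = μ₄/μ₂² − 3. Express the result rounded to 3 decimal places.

1.655

μ₂² = 22.355² = 499.74603
μ₄/μ₂² = 2326.5 / 499.74603 = 4.65536
γ₂ = 4.65536 − 3 ≈ 1.655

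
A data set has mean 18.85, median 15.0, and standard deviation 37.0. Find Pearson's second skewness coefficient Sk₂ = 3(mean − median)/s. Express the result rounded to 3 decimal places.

0.312

Sk₂ = 3(18.85 − 15.0) / 37.0 = 3 × 3.8500 / 37.0
    = 11.5500 / 37.0 ≈ 0.312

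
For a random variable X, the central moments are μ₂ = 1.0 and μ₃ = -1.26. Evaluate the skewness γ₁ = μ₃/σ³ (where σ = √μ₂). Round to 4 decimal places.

σ = √μ₂ = √1.0 = 1.00000
σ³ = μ₂^(3/2) = 1.00000
γ₁ = μ₃/σ³ = -1.26 / 1.00000 ≈ -1.2600

-1.2600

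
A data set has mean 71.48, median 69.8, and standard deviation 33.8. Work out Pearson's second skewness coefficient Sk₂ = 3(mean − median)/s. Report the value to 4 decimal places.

Sk₂ = 3(71.48 − 69.8) / 33.8 = 3 × 1.6800 / 33.8
    = 5.0400 / 33.8 ≈ 0.1491

0.1491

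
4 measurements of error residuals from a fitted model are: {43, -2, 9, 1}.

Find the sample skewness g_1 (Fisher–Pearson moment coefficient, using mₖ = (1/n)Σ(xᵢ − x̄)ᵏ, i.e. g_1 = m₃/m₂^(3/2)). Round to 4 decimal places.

x̄ = (43 - 2 + 9 + 1) / 4 = 12.7500
deviations (xᵢ − x̄): 30.2500, -14.7500, -3.7500, -11.7500
Σ(xᵢ − x̄)² = 1284.7500 ⇒ m₂ = 1284.7500/4 = 321.18750
Σ(xᵢ − x̄)³ = 22796.6250 ⇒ m₃ = 22796.6250/4 = 5699.15625
m₂^(3/2) = 321.18750^(1.5) = 5756.22753
g_1 = m₃ / m₂^(3/2) = 5699.15625 / 5756.22753 ≈ 0.9901

0.9901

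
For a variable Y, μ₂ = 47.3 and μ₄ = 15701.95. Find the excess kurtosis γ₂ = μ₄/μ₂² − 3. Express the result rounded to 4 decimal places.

4.0183

μ₂² = 47.3² = 2237.29000
μ₄/μ₂² = 15701.95 / 2237.29000 = 7.01829
γ₂ = 7.01829 − 3 ≈ 4.0183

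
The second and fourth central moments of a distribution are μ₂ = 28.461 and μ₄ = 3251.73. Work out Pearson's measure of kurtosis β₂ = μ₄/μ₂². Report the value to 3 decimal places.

μ₂² = 28.461² = 810.02852
μ₄/μ₂² = 3251.73 / 810.02852 = 4.01434
β₂ ≈ 4.014

4.014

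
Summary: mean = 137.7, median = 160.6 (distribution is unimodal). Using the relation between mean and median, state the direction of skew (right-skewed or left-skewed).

left-skewed

mean − median = 137.7 − 160.6 = -22.9
mean < median ⇒ the longer tail is on the left ⇒ left-skewed (negatively skewed).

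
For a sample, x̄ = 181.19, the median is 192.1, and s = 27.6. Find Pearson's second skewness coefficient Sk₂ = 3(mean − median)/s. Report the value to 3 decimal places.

-1.186

Sk₂ = 3(181.19 − 192.1) / 27.6 = 3 × -10.9100 / 27.6
    = -32.7300 / 27.6 ≈ -1.186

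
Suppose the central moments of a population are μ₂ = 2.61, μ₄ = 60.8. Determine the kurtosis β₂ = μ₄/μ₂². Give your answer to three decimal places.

8.925

μ₂² = 2.61² = 6.81210
μ₄/μ₂² = 60.8 / 6.81210 = 8.92529
β₂ ≈ 8.925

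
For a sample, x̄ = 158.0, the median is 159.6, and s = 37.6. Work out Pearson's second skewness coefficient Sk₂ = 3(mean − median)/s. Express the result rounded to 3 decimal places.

Sk₂ = 3(158.0 − 159.6) / 37.6 = 3 × -1.6000 / 37.6
    = -4.8000 / 37.6 ≈ -0.128

-0.128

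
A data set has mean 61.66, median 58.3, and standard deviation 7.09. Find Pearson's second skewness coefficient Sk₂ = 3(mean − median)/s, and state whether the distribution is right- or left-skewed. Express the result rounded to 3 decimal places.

1.422, right-skewed

Sk₂ = 3(61.66 − 58.3) / 7.09 = 3 × 3.3600 / 7.09
    = 10.0800 / 7.09 ≈ 1.422
Sk₂ > 0 ⇒ mean > median ⇒ right-skewed (positive skew).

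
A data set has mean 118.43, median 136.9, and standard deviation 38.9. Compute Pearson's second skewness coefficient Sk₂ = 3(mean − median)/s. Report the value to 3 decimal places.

Sk₂ = 3(118.43 − 136.9) / 38.9 = 3 × -18.4700 / 38.9
    = -55.4100 / 38.9 ≈ -1.424

-1.424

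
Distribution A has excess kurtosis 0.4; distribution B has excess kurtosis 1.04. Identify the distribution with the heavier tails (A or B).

B

Higher excess kurtosis ⇒ heavier tails relative to the normal distribution.
0.4 vs 1.04: the larger is 1.04, so B has heavier tails.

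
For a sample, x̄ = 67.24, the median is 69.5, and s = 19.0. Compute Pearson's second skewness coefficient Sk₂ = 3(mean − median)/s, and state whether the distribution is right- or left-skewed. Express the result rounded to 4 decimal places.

-0.3568, left-skewed

Sk₂ = 3(67.24 − 69.5) / 19.0 = 3 × -2.2600 / 19.0
    = -6.7800 / 19.0 ≈ -0.3568
Sk₂ < 0 ⇒ mean < median ⇒ left-skewed (negative skew).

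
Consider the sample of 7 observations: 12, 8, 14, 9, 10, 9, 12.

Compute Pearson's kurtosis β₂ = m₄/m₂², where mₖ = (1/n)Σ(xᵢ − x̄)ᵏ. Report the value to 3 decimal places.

x̄ = 10.5714
Σ(xᵢ − x̄)² = 27.7143 ⇒ m₂ = 3.95918
Σ(xᵢ − x̄)⁴ = 202.5364 ⇒ m₄ = 28.93378
m₂² = 15.67514
β₂ = m₄/m₂² = 28.93378 / 15.67514 ≈ 1.846

1.846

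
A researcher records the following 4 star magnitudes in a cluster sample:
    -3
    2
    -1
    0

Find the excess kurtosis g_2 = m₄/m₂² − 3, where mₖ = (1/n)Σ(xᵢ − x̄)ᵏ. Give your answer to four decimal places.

x̄ = -0.5000
Σ(xᵢ − x̄)² = 13.0000 ⇒ m₂ = 3.25000
Σ(xᵢ − x̄)⁴ = 78.2500 ⇒ m₄ = 19.56250
m₂² = 10.56250
g_2 = m₄/m₂² − 3 = 1.85207 − 3 ≈ -1.1479

-1.1479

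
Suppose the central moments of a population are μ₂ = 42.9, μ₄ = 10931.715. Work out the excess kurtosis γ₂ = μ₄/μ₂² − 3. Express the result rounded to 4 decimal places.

2.9398

μ₂² = 42.9² = 1840.41000
μ₄/μ₂² = 10931.715 / 1840.41000 = 5.93983
γ₂ = 5.93983 − 3 ≈ 2.9398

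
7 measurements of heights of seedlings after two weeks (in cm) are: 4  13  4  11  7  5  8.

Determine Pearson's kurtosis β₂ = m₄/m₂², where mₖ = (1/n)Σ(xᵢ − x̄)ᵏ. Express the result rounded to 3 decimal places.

x̄ = 7.4286
Σ(xᵢ − x̄)² = 73.7143 ⇒ m₂ = 10.53061
Σ(xᵢ − x̄)⁴ = 1437.5160 ⇒ m₄ = 205.35943
m₂² = 110.89379
β₂ = m₄/m₂² = 205.35943 / 110.89379 ≈ 1.852

1.852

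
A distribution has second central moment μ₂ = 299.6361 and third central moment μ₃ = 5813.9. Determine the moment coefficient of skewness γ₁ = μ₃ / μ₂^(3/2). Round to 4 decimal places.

1.1209

σ = √μ₂ = √299.6361 = 17.31000
σ³ = μ₂^(3/2) = 5186.70089
γ₁ = μ₃/σ³ = 5813.9 / 5186.70089 ≈ 1.1209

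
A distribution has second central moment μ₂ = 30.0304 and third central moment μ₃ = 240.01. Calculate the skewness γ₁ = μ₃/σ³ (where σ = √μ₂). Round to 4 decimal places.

σ = √μ₂ = √30.0304 = 5.48000
σ³ = μ₂^(3/2) = 164.56659
γ₁ = μ₃/σ³ = 240.01 / 164.56659 ≈ 1.4584

1.4584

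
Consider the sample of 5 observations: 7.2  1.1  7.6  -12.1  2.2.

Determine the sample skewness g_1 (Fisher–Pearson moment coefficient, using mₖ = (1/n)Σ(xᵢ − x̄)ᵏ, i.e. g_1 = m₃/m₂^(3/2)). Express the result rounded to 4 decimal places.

x̄ = (7.2 + 1.1 + 7.6 - 12.1 + 2.2) / 5 = 1.2000
deviations (xᵢ − x̄): 6.0000, -0.1000, 6.4000, -13.3000, 1.0000
Σ(xᵢ − x̄)² = 254.8600 ⇒ m₂ = 254.8600/5 = 50.97200
Σ(xᵢ − x̄)³ = -1873.4940 ⇒ m₃ = -1873.4940/5 = -374.69880
m₂^(3/2) = 50.97200^(1.5) = 363.91295
g_1 = m₃ / m₂^(3/2) = -374.69880 / 363.91295 ≈ -1.0296

-1.0296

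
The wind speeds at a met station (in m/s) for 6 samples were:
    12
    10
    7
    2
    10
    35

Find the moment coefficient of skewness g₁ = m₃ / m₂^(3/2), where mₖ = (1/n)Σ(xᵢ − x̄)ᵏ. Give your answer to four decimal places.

1.4042

x̄ = (12 + 10 + 7 + 2 + 10 + 35) / 6 = 12.6667
deviations (xᵢ − x̄): -0.6667, -2.6667, -5.6667, -10.6667, -2.6667, 22.3333
Σ(xᵢ − x̄)² = 659.3333 ⇒ m₂ = 659.3333/6 = 109.88889
Σ(xᵢ − x̄)³ = 9705.5556 ⇒ m₃ = 9705.5556/6 = 1617.59259
m₂^(3/2) = 109.88889^(1.5) = 1151.94216
g₁ = m₃ / m₂^(3/2) = 1617.59259 / 1151.94216 ≈ 1.4042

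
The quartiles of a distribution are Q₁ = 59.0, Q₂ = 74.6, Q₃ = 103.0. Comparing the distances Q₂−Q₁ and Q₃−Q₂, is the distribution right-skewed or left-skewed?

Q₂ − Q₁ = 15.6;  Q₃ − Q₂ = 28.4
Q₃ − Q₂ > Q₂ − Q₁ ⇒ the upper half is more spread out ⇒ right-skewed.

right-skewed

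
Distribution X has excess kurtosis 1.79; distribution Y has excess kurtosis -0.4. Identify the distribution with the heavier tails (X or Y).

X

Higher excess kurtosis ⇒ heavier tails relative to the normal distribution.
1.79 vs -0.4: the larger is 1.79, so X has heavier tails. (X is leptokurtic — heavier-than-normal tails; the other is platykurtic.)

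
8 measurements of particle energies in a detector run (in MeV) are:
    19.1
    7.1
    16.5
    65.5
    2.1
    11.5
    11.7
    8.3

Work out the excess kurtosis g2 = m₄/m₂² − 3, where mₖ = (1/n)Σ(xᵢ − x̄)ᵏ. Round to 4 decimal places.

x̄ = 17.7250
Σ(xᵢ − x̄)² = 2806.7550 ⇒ m₂ = 350.84438
Σ(xᵢ − x̄)⁴ = 5292645.8461 ⇒ m₄ = 661580.73077
m₂² = 123091.77547
g2 = m₄/m₂² − 3 = 5.37469 − 3 ≈ 2.3747

2.3747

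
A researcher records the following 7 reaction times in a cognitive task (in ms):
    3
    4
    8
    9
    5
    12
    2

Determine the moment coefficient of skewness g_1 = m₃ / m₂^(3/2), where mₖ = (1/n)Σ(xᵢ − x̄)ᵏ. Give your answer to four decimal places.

0.4427

x̄ = (3 + 4 + 8 + 9 + 5 + 12 + 2) / 7 = 6.1429
deviations (xᵢ − x̄): -3.1429, -2.1429, 1.8571, 2.8571, -1.1429, 5.8571, -4.1429
Σ(xᵢ − x̄)² = 78.8571 ⇒ m₂ = 78.8571/7 = 11.26531
Σ(xᵢ − x̄)³ = 117.1837 ⇒ m₃ = 117.1837/7 = 16.74052
m₂^(3/2) = 11.26531^(1.5) = 37.81068
g_1 = m₃ / m₂^(3/2) = 16.74052 / 37.81068 ≈ 0.4427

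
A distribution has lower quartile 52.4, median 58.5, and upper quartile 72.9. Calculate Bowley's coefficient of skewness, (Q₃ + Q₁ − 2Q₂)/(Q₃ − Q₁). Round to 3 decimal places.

numerator: Q₃ + Q₁ − 2Q₂ = 72.9 + 52.4 − 2×58.5 = 8.3000
denominator: Q₃ − Q₁ = 72.9 − 52.4 = 20.5000
Bowley skewness = 8.3000 / 20.5000 ≈ 0.405

0.405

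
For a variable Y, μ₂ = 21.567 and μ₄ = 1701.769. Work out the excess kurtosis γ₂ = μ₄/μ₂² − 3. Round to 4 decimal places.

0.6587

μ₂² = 21.567² = 465.13549
μ₄/μ₂² = 1701.769 / 465.13549 = 3.65865
γ₂ = 3.65865 − 3 ≈ 0.6587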